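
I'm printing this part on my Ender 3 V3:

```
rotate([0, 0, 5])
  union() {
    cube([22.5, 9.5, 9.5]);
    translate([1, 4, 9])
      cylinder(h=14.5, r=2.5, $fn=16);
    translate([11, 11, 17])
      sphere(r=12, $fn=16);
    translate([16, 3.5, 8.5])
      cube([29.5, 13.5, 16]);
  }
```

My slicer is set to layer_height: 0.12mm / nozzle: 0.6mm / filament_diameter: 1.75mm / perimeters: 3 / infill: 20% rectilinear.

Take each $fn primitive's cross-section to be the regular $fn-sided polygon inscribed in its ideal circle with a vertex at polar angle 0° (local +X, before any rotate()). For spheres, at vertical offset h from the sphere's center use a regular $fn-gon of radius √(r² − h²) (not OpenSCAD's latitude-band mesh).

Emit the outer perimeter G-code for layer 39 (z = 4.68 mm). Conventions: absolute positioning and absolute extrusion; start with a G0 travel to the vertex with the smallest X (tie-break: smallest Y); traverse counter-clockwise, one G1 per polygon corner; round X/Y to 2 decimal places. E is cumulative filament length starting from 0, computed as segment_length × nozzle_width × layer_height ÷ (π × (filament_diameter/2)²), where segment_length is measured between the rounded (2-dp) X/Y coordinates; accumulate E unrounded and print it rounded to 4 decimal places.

At z = 4.68 mm: the cube (footprint 22.5×9.5) is included at this height; the cylinder at (1, 4) is not intersected at this z (z outside [9, 23.5]); the sphere at (11, 11) is absent (|z−center|=12.320 > r=12); the cube at (16, 3.5) does not reach this height (z outside [8.5, 24.5]); Merging all regions: only the 22.5×9.5 cube is present, so the union is just that shape — 1 connected region; (rotated 5° about Z; rotation is an isometry so areas/perimeters/island counts are preserved). The outline is a single polygon with 4 vertices. Extrusion per mm of travel: 0.6 × 0.12 / (π × 0.875²) = 0.029934. Accumulating E over each segment gives final E = 1.9156.

G0 X-0.83 Y9.46 Z4.68
G1 X0.00 Y0.00 E0.2843
G1 X22.41 Y1.96 E0.9576
G1 X21.59 Y11.42 E1.2419
G1 X-0.83 Y9.46 E1.9156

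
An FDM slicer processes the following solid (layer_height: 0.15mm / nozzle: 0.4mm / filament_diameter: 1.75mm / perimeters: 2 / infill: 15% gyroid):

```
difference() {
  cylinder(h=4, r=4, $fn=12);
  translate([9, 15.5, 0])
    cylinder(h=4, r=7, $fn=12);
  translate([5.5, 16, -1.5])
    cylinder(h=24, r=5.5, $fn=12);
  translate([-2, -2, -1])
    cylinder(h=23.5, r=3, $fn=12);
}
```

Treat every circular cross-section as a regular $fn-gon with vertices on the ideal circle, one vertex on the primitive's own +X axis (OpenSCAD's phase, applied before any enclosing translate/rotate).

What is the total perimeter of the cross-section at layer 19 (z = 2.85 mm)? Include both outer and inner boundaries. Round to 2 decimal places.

At z = 2.85 mm: the r=4 cylinder gives a regular 12-gon of circumradius 4 (constant along its height) (perimeter = 2·12·4.000·sin(180°/12) = 24.85 mm); the cylinder at (9, 15.5): section is a regular 12-gon, circumradius r=7 (perimeter = 2·12·7.000·sin(180°/12) = 43.48 mm); the cylinder at (5.5, 16): section is a regular 12-gon, circumradius r=5.5 (perimeter = 2·12·5.500·sin(180°/12) = 34.16 mm); the r=3 cylinder at (-2, -2) contributes a regular 12-gon of circumradius 3 (perimeter = 2·12·3.000·sin(180°/12) = 18.63 mm); Subtracting the remaining from the first: starting from the r=4 cylinder, the r=7 cylinder at (9, 15.5) misses the remaining region (no effect); the r=5.5 cylinder at (5.5, 16) misses the remaining region (no effect); the r=3 cylinder at (-2, -2) partially overlaps it — only the 17.49 mm² overlap (of its 27.00 mm²) is removed, clipping the outline — boundary = 27.43 mm. Overall, the cross-section is a single solid region. Total boundary length (outer) = 27.43 mm.

27.43 mm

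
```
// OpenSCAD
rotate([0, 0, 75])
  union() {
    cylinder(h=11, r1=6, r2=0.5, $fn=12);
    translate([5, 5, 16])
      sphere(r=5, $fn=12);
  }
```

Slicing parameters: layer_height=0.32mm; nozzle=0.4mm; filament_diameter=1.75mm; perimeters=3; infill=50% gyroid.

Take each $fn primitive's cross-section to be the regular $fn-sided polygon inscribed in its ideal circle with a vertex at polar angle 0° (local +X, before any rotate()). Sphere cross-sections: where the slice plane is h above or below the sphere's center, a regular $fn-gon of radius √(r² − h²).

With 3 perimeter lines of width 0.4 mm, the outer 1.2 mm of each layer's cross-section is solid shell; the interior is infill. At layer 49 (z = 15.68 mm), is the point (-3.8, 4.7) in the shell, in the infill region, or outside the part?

infill

At z = 15.68 mm: the cone is absent (z outside [0, 11]); the sphere at (5, 5): section is a regular 12-gon, circumradius = √(r²−h²) = √(5²−0.32²) = 4.990; Taking the union: only the r=5 sphere at (5, 5) is present, so the union is just that shape — 1 connected region; (whole slice rotated 75° about Z — lengths, areas and connectivity unchanged). Overall, the cross-section is a single solid region. Undo the 75° rotation: the query point maps to (3.556, 4.887) in the un-rotated model frame. The nearest boundary edge runs (0.01, 5.00)→(0.68, 2.51); distance from the point to it = 3.40 mm. The point is inside the cross-section and 3.40 mm from the nearest boundary — more than the 1.2 mm shell width (3 × 0.4), so it's in the infill interior.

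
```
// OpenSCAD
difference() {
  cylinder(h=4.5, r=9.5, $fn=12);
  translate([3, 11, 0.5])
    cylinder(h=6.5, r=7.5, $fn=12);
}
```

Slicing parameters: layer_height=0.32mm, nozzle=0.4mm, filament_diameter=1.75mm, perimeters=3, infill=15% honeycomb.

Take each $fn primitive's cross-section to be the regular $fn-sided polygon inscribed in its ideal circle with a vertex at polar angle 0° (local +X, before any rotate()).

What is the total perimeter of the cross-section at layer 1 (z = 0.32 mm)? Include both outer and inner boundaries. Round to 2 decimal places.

59.01 mm

At z = 0.32 mm: the r=9.5 cylinder contributes a regular 12-gon of circumradius 9.5 (perimeter = 2·12·9.500·sin(180°/12) = 59.01 mm); the cylinder at (3, 11) is absent (z outside [0.5, 7]); Taking the first minus the rest: none of the subtracted shapes is present at this height, so the r=9.5 cylinder is unchanged — boundary = 59.01 mm. Overall, the cross-section is a single solid region. Total boundary length (outer) = 59.01 mm.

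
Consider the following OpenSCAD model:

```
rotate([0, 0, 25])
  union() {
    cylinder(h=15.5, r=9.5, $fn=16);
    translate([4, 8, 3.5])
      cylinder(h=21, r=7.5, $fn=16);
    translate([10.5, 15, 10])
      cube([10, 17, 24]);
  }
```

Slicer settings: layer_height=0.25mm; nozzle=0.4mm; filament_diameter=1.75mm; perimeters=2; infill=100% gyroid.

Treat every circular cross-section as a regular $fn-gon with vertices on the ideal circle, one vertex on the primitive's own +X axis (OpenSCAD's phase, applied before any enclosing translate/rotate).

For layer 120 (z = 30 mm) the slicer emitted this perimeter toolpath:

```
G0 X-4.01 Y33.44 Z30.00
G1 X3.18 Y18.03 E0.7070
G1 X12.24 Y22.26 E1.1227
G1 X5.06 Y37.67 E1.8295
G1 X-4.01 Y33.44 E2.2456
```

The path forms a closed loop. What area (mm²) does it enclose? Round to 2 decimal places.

170.08 mm²

Apply the shoelace formula to the sequence of (X, Y) vertices; enclosed area = 170.08 mm².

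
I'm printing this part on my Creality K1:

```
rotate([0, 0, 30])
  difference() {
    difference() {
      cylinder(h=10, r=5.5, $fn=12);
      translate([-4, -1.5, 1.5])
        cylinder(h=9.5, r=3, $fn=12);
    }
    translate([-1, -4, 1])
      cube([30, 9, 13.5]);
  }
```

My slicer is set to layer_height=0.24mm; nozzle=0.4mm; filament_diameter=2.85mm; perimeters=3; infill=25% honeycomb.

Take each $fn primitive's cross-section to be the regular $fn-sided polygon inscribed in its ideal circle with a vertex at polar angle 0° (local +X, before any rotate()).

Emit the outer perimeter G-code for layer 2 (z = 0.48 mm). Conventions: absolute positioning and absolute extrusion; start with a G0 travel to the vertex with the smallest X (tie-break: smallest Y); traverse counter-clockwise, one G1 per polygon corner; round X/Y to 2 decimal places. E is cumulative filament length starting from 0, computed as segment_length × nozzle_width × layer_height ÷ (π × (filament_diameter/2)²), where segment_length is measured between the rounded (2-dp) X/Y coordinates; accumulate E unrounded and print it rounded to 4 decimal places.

G0 X-5.50 Y0.00 Z0.48
G1 X-4.76 Y-2.75 E0.0429
G1 X-2.75 Y-4.76 E0.0856
G1 X0.00 Y-5.50 E0.1285
G1 X2.75 Y-4.76 E0.1713
G1 X4.76 Y-2.75 E0.2141
G1 X5.50 Y0.00 E0.2570
G1 X4.76 Y2.75 E0.2998
G1 X2.75 Y4.76 E0.3426
G1 X0.00 Y5.50 E0.3855
G1 X-2.75 Y4.76 E0.4283
G1 X-4.76 Y2.75 E0.4711
G1 X-5.50 Y0.00 E0.5139

At z = 0.48 mm: the cylinder: section is a regular 12-gon, circumradius r=5.5; the cylinder at (-4, -1.5) does not reach this height (z outside [1.5, 11]); After the difference (first − rest): none of the subtracted shapes is present at this height, so the r=5.5 cylinder is unchanged — 1 connected region; the cube at (-1, -4) is absent (z outside [1, 14.5]); Taking the first minus the rest: none of the subtracted shapes is present at this height, so the result so far is unchanged — 1 connected region; (rotated 30° about Z; rotation is an isometry so areas/perimeters/island counts are preserved). The outline is a single polygon with 12 vertices. Extrusion per mm of travel: 0.4 × 0.24 / (π × 1.425²) = 0.015048. Accumulating E over each segment gives final E = 0.5139.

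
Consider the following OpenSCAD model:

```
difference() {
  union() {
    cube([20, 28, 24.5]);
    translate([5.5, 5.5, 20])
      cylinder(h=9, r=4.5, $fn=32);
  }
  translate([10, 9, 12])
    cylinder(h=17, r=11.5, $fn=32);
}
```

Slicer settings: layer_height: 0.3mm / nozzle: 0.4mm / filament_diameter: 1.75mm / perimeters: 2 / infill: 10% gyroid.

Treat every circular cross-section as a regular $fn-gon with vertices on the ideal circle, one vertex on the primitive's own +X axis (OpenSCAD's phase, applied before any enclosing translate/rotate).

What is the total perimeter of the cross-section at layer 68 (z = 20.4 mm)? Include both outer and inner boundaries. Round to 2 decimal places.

At z = 20.4 mm: the 20×28 cube contributes its full rectangle (perimeter 96.00 mm); the cylinder at (5.5, 5.5): section is a regular 32-gon, circumradius r=4.5 (perimeter = 2·32·4.500·sin(180°/32) = 28.23 mm); Taking the union: the r=4.5 cylinder at (5.5, 5.5) lies entirely inside the 20×28 cube, so the union is just the 20×28 cube — boundary = 96.00 mm; the r=11.5 cylinder at (10, 9) gives a regular 32-gon of circumradius 11.5 (constant along its height) (perimeter = 2·32·11.500·sin(180°/32) = 72.14 mm); Taking the first minus the rest: starting from the result so far, the r=11.5 cylinder at (10, 9) partially overlaps it — only the 366.79 mm² overlap (of its 412.81 mm²) is removed, clipping the outline — boundary = 93.08 mm. Overall, the cross-section has 3 separate islands. Total boundary length (outer) = 93.08 mm.

93.08 mm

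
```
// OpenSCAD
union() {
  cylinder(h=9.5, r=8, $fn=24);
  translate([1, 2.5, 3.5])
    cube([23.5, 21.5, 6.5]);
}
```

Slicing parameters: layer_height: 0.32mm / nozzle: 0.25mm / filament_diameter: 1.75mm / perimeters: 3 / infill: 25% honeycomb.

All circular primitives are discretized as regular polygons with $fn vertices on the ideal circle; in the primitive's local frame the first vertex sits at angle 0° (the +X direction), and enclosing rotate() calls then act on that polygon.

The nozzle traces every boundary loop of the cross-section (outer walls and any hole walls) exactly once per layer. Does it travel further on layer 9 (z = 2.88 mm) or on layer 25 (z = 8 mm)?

Layer 9 (z = 2.88): the r=8 cylinder gives a regular 24-gon of circumradius 8 (constant along its height) (perimeter = 2·24·8.000·sin(180°/24) = 50.12 mm); the cube at (1, 2.5) does not reach this height (z outside [3.5, 10]); Taking the union: only the r=8 cylinder is present, so the union is just that shape — boundary = 50.12 mm. So its perimeter = 50.12 mm. Layer 25 (z = 8): the r=8 cylinder gives a regular 24-gon of circumradius 8 (constant along its height) (perimeter = 2·24·8.000·sin(180°/24) = 50.12 mm); the cube at (1, 2.5) is present — its section is the full 23.5×21.5 rectangle (perimeter 90.00 mm); Merging all regions: the regions partially overlap (shared area 24.70 mm²), so the edge portions inside another operand are dropped and the merged outline is re-measured after clipping — boundary = 119.24 mm. So its perimeter = 119.24 mm. Layer 25 is larger (119.24 vs 50.12 mm).

layer 25 (z = 8 mm)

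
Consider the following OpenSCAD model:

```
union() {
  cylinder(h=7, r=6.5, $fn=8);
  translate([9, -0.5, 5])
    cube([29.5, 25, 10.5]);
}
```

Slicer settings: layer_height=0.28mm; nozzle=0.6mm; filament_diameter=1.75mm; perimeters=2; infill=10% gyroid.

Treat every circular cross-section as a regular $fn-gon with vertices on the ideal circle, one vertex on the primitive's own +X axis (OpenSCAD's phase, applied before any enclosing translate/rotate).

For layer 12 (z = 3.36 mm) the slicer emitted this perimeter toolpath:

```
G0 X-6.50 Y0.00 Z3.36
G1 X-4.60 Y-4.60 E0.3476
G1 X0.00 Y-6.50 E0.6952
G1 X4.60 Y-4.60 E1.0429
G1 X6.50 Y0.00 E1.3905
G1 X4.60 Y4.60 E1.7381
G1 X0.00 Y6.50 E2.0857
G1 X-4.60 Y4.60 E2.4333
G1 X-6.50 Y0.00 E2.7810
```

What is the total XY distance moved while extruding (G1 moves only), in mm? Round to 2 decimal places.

39.82 mm

Sum the Euclidean lengths of each G1 segment: total = 39.82 mm.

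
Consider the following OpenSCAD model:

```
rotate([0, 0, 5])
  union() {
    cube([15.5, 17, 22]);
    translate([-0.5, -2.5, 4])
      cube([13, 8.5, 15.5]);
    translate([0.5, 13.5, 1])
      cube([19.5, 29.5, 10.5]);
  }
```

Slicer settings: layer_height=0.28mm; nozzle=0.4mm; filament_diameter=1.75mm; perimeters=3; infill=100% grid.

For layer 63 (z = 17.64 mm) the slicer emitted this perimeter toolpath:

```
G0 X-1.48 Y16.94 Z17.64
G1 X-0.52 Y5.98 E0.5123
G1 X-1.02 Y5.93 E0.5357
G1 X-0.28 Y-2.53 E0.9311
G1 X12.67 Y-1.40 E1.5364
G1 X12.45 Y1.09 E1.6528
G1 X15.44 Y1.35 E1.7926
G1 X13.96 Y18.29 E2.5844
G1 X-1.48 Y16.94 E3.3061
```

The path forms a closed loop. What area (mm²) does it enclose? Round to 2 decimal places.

Apply the shoelace formula to the sequence of (X, Y) vertices; enclosed area = 298.99 mm².

298.99 mm²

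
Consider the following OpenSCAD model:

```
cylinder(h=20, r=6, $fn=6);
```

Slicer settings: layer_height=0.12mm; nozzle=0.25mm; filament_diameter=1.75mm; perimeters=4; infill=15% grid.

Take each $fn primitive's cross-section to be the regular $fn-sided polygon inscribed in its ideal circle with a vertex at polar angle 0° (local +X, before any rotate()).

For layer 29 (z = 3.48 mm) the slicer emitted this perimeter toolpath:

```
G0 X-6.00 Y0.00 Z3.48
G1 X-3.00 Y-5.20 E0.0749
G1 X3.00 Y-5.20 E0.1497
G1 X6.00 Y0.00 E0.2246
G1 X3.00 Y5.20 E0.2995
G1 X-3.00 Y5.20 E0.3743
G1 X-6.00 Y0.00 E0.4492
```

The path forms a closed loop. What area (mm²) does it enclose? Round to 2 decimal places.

93.60 mm²

Apply the shoelace formula to the sequence of (X, Y) vertices; enclosed area = 93.60 mm².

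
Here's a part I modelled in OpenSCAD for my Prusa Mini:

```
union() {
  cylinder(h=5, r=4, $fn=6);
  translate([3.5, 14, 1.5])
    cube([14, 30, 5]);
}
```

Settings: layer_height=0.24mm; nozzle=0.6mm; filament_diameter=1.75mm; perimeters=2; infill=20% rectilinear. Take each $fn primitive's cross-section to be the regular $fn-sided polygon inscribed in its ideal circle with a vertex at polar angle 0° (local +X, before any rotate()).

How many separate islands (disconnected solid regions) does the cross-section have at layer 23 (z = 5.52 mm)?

1

At z = 5.52 mm: the cylinder is absent (z outside [0, 5]); the 14×30 cube at (3.5, 14) contributes its full rectangle; Merging all regions: only the 14×30 cube at (3.5, 14) is present, so the union is just that shape — 1 connected region. Overall, the cross-section is a single solid region. Island count = 1.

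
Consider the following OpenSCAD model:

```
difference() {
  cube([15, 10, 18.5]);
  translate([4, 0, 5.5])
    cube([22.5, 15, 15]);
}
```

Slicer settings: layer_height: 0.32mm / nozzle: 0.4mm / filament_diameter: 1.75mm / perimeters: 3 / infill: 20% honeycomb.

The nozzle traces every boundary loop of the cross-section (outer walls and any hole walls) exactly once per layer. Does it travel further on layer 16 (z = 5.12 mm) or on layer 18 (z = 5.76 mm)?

layer 16 (z = 5.12 mm)

Layer 16 (z = 5.12): the cube (footprint 15×10) is included at this height (perimeter 50.00 mm); the cube at (4, 0) is not intersected at this z (z outside [5.5, 20.5]); After the difference (first − rest): none of the subtracted shapes is present at this height, so the 15×10 cube is unchanged — boundary = 50.00 mm. So its perimeter = 50.00 mm. Layer 18 (z = 5.76): the cube (footprint 15×10) is included at this height (perimeter 50.00 mm); the cube at (4, 0) (footprint 22.5×15) is included at this height (perimeter 75.00 mm); Taking the first minus the rest: starting from the 15×10 cube, the 22.5×15 cube at (4, 0) partially overlaps it — only the 110.00 mm² overlap (of its 337.50 mm²) is removed, clipping the outline — boundary = 28.00 mm. So its perimeter = 28.00 mm. Layer 16 is larger (50.00 vs 28.00 mm).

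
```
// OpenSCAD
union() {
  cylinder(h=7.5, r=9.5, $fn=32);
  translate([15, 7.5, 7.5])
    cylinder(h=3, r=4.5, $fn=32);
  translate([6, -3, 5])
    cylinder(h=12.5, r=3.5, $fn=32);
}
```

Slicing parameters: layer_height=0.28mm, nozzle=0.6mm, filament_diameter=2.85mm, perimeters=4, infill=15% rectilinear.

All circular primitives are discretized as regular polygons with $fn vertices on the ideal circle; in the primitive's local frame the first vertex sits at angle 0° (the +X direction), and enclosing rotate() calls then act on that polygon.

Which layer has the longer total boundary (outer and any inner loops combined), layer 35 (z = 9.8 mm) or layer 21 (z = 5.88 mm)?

layer 21 (z = 5.88 mm)

Layer 35 (z = 9.8): the cylinder does not reach this height (z outside [0, 7.5]); the r=4.5 cylinder at (15, 7.5) contributes a regular 32-gon of circumradius 4.5 (perimeter = 2·32·4.500·sin(180°/32) = 28.23 mm); the r=3.5 cylinder at (6, -3) contributes a regular 32-gon of circumradius 3.5 (perimeter = 2·32·3.500·sin(180°/32) = 21.96 mm); Taking the union: the 2 present regions are separate (no shared area or edge), so areas and boundary lengths simply add and each stays a separate island — boundary = 50.18 mm. So its perimeter = 50.18 mm. Layer 21 (z = 5.88): the r=9.5 cylinder gives a regular 32-gon of circumradius 9.5 (constant along its height) (perimeter = 2·32·9.500·sin(180°/32) = 59.59 mm); the cylinder at (15, 7.5) is not intersected at this z (z outside [7.5, 10.5]); the cylinder at (6, -3): section is a regular 32-gon, circumradius r=3.5 (perimeter = 2·32·3.500·sin(180°/32) = 21.96 mm); Taking the union: the regions partially overlap (shared area 35.68 mm²), so the edge portions inside another operand are dropped and the merged outline is re-measured after clipping — boundary = 60.12 mm. So its perimeter = 60.12 mm. Layer 21 is larger (60.12 vs 50.18 mm).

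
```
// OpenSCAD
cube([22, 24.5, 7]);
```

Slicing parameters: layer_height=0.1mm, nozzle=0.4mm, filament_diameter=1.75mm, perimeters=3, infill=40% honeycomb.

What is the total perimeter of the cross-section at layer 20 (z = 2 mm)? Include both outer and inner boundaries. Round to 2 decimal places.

At z = 2 mm: the cube is present — its section is the full 22×24.5 rectangle (perimeter 93.00 mm). Overall, the cross-section is a single solid region. Total boundary length (outer) = 93.00 mm.

93.00 mm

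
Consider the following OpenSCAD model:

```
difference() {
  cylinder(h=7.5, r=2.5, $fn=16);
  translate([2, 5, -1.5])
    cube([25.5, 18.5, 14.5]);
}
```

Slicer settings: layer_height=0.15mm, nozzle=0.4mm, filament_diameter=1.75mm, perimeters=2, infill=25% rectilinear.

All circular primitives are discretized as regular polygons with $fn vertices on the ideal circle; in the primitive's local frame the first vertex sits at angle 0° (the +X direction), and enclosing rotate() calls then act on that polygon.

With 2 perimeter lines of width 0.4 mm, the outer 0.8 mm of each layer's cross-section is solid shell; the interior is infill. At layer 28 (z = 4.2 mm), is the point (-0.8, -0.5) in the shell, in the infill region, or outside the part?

At z = 4.2 mm: the r=2.5 cylinder contributes a regular 16-gon of circumradius 2.5; the cube at (2, 5) (footprint 25.5×18.5) is included at this height; After the difference (first − rest): starting from the r=2.5 cylinder, the 25.5×18.5 cube at (2, 5) misses the remaining region (no effect) — 1 connected region. Overall, the cross-section is a single solid region. The nearest boundary edge runs (-1.77, -1.77)→(-2.31, -0.96); distance from the point to it = 1.51 mm. The point is inside the cross-section and 1.51 mm from the nearest boundary — more than the 0.8 mm shell width (2 × 0.4), so it's in the infill interior.

infill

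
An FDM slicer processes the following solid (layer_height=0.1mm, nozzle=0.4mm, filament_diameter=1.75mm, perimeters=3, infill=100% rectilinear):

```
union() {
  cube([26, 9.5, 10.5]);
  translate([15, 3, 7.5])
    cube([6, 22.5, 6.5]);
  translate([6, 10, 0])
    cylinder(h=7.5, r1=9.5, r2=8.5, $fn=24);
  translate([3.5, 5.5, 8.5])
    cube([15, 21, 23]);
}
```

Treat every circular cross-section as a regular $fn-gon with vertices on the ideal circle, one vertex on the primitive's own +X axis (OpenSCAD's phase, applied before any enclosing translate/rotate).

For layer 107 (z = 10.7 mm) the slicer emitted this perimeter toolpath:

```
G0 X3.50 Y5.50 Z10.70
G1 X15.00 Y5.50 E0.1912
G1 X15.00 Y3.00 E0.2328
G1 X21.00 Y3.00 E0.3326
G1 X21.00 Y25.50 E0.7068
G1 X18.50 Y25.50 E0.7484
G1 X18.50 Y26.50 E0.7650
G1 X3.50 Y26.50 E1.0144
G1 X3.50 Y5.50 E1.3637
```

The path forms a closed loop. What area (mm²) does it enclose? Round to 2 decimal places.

380.00 mm²

Apply the shoelace formula to the sequence of (X, Y) vertices; enclosed area = 380.00 mm².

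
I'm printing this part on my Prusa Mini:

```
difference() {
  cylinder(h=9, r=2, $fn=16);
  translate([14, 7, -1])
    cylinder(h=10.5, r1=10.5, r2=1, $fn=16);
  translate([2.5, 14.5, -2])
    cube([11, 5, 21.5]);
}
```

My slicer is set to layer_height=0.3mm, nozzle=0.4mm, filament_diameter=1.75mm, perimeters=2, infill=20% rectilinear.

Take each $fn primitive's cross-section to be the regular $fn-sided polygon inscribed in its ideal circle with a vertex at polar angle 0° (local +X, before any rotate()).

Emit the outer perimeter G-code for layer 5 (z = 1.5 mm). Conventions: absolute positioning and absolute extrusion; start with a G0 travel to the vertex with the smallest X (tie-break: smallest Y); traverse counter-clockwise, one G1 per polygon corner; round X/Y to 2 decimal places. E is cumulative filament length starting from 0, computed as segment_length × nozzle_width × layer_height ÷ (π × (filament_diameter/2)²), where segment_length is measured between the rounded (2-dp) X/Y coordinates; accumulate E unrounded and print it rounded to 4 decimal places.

G0 X-2.00 Y0.00 Z1.50
G1 X-1.85 Y-0.77 E0.0391
G1 X-1.41 Y-1.41 E0.0779
G1 X-0.77 Y-1.85 E0.1166
G1 X0.00 Y-2.00 E0.1558
G1 X0.77 Y-1.85 E0.1949
G1 X1.41 Y-1.41 E0.2337
G1 X1.85 Y-0.77 E0.2724
G1 X2.00 Y0.00 E0.3115
G1 X1.85 Y0.77 E0.3507
G1 X1.41 Y1.41 E0.3894
G1 X0.77 Y1.85 E0.4282
G1 X0.00 Y2.00 E0.4673
G1 X-0.77 Y1.85 E0.5064
G1 X-1.41 Y1.41 E0.5452
G1 X-1.85 Y0.77 E0.5839
G1 X-2.00 Y0.00 E0.6231

At z = 1.5 mm: the r=2 cylinder contributes a regular 16-gon of circumradius 2; the cone at (14, 7) contributes a regular 16-gon of circumradius 8.238 (interpolated between r1=10.5 and r2=1 at t=0.238); the cube at (2.5, 14.5) (footprint 11×5) is included at this height; After the difference (first − rest): starting from the r=2 cylinder, the cone at (14, 7) misses the remaining region (no effect); the 11×5 cube at (2.5, 14.5) misses the remaining region (no effect) — 1 connected region. The outline is a single polygon with 16 vertices. Extrusion per mm of travel: 0.4 × 0.3 / (π × 0.875²) = 0.049890. Accumulating E over each segment gives final E = 0.6231.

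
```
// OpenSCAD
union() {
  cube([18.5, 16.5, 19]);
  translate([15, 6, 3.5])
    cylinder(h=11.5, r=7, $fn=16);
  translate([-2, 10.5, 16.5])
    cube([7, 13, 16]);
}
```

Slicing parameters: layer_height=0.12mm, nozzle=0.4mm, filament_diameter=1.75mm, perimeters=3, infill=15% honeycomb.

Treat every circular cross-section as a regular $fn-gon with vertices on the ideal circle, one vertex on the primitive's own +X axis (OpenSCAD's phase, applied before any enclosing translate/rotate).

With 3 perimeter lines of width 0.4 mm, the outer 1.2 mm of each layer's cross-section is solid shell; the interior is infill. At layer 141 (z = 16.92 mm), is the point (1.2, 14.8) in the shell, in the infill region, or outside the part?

infill

At z = 16.92 mm: the cube is present — its section is the full 18.5×16.5 rectangle; the cylinder at (15, 6) is not intersected at this z (z outside [3.5, 15]); the cube at (-2, 10.5) (footprint 7×13) is included at this height; Taking the union: the regions partially overlap (shared area 30.00 mm²), so overlapping operands fuse into one piece — 1 connected region. Overall, the cross-section is a single solid region. The nearest boundary edge runs (-2.00, 10.50)→(-2.00, 23.50); distance from the point to it = 3.20 mm. The point is inside the cross-section and 3.20 mm from the nearest boundary — more than the 1.2 mm shell width (3 × 0.4), so it's in the infill interior.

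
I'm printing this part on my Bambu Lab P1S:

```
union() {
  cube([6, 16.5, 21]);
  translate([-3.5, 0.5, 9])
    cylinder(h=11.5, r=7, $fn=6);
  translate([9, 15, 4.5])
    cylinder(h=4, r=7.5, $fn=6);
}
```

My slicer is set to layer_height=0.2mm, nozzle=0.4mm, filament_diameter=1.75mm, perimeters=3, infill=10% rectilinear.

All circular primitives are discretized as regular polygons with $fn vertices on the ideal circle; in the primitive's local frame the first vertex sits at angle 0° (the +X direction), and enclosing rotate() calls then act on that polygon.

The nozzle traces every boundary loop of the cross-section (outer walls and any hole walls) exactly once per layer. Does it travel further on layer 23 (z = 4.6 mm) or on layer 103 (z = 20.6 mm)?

Layer 23 (z = 4.6): the 6×16.5 cube contributes its full rectangle (perimeter 45.00 mm); the cylinder at (-3.5, 0.5) does not reach this height (z outside [9, 20.5]); the r=7.5 cylinder at (9, 15) contributes a regular 6-gon of circumradius 7.5 (perimeter = 2·6·7.500·sin(180°/6) = 45.00 mm); Combining (union): the regions partially overlap (shared area 23.15 mm²), so the edge portions inside another operand are dropped and the merged outline is re-measured after clipping — boundary = 68.39 mm. So its perimeter = 68.39 mm. Layer 103 (z = 20.6): the cube (footprint 6×16.5) is included at this height (perimeter 45.00 mm); the cylinder at (-3.5, 0.5) does not reach this height (z outside [9, 20.5]); the cylinder at (9, 15) is absent (z outside [4.5, 8.5]); Combining (union): only the 6×16.5 cube is present, so the union is just that shape — boundary = 45.00 mm. So its perimeter = 45.00 mm. Layer 23 is larger (68.39 vs 45.00 mm).

layer 23 (z = 4.6 mm)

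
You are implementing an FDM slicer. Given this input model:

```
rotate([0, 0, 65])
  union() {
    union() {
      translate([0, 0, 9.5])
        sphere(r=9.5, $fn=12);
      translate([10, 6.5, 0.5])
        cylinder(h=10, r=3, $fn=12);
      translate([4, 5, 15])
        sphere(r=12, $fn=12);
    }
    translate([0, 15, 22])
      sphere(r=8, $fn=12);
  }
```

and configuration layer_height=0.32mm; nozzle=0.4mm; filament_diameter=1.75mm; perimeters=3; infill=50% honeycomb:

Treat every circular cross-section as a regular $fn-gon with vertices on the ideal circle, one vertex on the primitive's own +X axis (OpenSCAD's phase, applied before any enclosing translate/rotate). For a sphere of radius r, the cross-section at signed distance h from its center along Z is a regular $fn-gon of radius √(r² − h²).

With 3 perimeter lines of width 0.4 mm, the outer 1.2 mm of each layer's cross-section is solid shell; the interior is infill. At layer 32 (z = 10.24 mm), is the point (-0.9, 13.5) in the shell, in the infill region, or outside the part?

infill

At z = 10.24 mm: the r=9.5 sphere contributes a regular 12-gon of circumradius √(9.5²−0.74²) = 9.471; the r=3 cylinder at (10, 6.5) contributes a regular 12-gon of circumradius 3; the sphere at (4, 5): section is a regular 12-gon, circumradius = √(r²−h²) = √(12²−4.76²) = 11.016; Taking the union: the regions partially overlap (shared area 213.90 mm²), so overlapping operands fuse into one piece — 1 connected region; the sphere at (0, 15) does not reach this height (|z−center|=11.760 > r=8); Combining (union): only the result so far is present, so the union is just that shape — 1 connected region; (whole slice rotated 65° about Z — lengths, areas and connectivity unchanged). Overall, the cross-section is a single solid region. Undo the 65° rotation: the query point maps to (11.855, 6.521) in the un-rotated model frame. The nearest boundary edge runs (13.54, 10.51)→(15.02, 5.00); distance from the point to it = 2.66 mm. The point is inside the cross-section and 2.66 mm from the nearest boundary — more than the 1.2 mm shell width (3 × 0.4), so it's in the infill interior.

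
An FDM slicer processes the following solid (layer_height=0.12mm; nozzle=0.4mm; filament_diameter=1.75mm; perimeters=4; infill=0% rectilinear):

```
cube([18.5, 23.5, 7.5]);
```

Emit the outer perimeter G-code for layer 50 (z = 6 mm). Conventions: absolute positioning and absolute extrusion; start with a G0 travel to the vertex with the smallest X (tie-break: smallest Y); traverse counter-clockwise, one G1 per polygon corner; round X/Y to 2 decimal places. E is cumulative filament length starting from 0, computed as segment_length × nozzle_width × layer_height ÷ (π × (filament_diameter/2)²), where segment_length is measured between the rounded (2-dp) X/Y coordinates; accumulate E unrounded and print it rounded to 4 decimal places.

At z = 6 mm: the cube is present — its section is the full 18.5×23.5 rectangle. The outline is a single polygon with 4 vertices. Extrusion per mm of travel: 0.4 × 0.12 / (π × 0.875²) = 0.019956. Accumulating E over each segment gives final E = 1.6763.

G0 X0.00 Y0.00 Z6.00
G1 X18.50 Y0.00 E0.3692
G1 X18.50 Y23.50 E0.8382
G1 X0.00 Y23.50 E1.2073
G1 X0.00 Y0.00 E1.6763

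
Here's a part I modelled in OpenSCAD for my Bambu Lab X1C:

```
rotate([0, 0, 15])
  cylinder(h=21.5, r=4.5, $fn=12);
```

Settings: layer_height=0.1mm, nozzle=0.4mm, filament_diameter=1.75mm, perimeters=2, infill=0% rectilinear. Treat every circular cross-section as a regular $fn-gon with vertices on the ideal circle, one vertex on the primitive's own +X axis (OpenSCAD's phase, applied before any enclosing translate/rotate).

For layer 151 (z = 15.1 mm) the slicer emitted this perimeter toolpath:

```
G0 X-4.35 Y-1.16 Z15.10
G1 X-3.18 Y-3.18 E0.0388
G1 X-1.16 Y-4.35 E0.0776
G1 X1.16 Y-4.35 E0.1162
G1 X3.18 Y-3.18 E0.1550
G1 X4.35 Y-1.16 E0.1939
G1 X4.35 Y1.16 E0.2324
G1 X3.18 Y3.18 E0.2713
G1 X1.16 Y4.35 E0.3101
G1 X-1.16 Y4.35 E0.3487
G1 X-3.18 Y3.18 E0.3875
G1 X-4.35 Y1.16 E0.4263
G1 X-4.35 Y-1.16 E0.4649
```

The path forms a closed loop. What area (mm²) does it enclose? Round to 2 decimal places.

60.76 mm²

Apply the shoelace formula to the sequence of (X, Y) vertices; enclosed area = 60.76 mm².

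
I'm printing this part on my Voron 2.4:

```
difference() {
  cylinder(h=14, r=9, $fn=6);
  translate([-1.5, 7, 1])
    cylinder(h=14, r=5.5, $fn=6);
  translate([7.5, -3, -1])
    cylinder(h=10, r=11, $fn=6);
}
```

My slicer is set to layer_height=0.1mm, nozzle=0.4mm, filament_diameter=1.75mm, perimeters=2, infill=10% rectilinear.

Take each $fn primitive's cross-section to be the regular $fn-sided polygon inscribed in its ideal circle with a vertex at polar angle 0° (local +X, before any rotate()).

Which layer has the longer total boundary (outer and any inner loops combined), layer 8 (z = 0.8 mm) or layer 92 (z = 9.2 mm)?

Layer 8 (z = 0.8): the r=9 cylinder contributes a regular 6-gon of circumradius 9 (perimeter = 2·6·9.000·sin(180°/6) = 54.00 mm); the cylinder at (-1.5, 7) does not reach this height (z outside [1, 15]); the r=11 cylinder at (7.5, -3) contributes a regular 6-gon of circumradius 11 (perimeter = 2·6·11.000·sin(180°/6) = 66.00 mm); Taking the first minus the rest: starting from the r=9 cylinder, the r=11 cylinder at (7.5, -3) partially overlaps it — only the 116.34 mm² overlap (of its 314.37 mm²) is removed, clipping the outline — boundary = 52.00 mm. So its perimeter = 52.00 mm. Layer 92 (z = 9.2): the r=9 cylinder gives a regular 6-gon of circumradius 9 (constant along its height) (perimeter = 2·6·9.000·sin(180°/6) = 54.00 mm); the r=5.5 cylinder at (-1.5, 7) contributes a regular 6-gon of circumradius 5.5 (perimeter = 2·6·5.500·sin(180°/6) = 33.00 mm); the cylinder at (7.5, -3) does not reach this height (z outside [-1, 9]); Subtracting the remaining from the first: starting from the r=9 cylinder, the r=5.5 cylinder at (-1.5, 7) partially overlaps it — only the 44.24 mm² overlap (of its 78.59 mm²) is removed, clipping the outline — boundary = 58.38 mm. So its perimeter = 58.38 mm. Layer 92 is larger (58.38 vs 52.00 mm).

layer 92 (z = 9.2 mm)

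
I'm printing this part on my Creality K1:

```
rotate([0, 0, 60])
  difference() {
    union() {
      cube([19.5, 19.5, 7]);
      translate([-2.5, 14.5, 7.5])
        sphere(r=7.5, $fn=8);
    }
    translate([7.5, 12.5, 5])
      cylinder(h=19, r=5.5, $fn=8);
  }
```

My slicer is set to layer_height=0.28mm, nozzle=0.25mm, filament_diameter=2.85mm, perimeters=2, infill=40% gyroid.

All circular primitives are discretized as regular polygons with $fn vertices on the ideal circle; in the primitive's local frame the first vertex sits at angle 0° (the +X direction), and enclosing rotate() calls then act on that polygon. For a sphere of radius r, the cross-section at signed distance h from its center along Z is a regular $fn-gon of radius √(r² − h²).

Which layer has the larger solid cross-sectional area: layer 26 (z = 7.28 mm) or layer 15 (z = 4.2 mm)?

layer 15 (z = 4.2 mm)

Layer 26 (z = 7.28): the cube is absent (z outside [0, 7]); the r=7.5 sphere at (-2.5, 14.5) slices to a regular 8-gon of circumradius 7.497 (√(r²−h²) with h=0.22 from center) (area = (8/2)·7.497²·sin(360°/8) = 158.96 mm²); Combining (union): only the r=7.5 sphere at (-2.5, 14.5) is present, so the union is just that shape — area = 158.96 mm²; the r=5.5 cylinder at (7.5, 12.5) contributes a regular 8-gon of circumradius 5.5 (area = (8/2)·5.500²·sin(360°/8) = 85.56 mm²); Subtracting the remaining from the first: starting from that combined region (158.96 mm²), the r=5.5 cylinder at (7.5, 12.5) partially overlaps it — only the 9.86 mm² overlap (of its 85.56 mm²) is removed, clipping the outline — area = 149.11 mm²; (rotated 60° about Z; rotation is an isometry so areas/perimeters/island counts are preserved). So its area = 149.11 mm². Layer 15 (z = 4.2): the cube (footprint 19.5×19.5) is included at this height (area 380.25 mm²); the sphere at (-2.5, 14.5): section is a regular 8-gon, circumradius = √(r²−h²) = √(7.5²−3.3²) = 6.735 (area = (8/2)·6.735²·sin(360°/8) = 128.30 mm²); Combining (union): the regions partially overlap — summed areas 508.55 mm² minus the doubly-counted overlap 32.47 mm² gives 476.08 mm² — area = 476.08 mm²; the cylinder at (7.5, 12.5) is not intersected at this z (z outside [5, 24]); Taking the first minus the rest: none of the subtracted shapes is present at this height, so that combined region is unchanged — area = 476.08 mm²; (rotated 60° about Z; rotation is an isometry so areas/perimeters/island counts are preserved). So its area = 476.08 mm². Layer 15 is larger (476.08 vs 149.11 mm²).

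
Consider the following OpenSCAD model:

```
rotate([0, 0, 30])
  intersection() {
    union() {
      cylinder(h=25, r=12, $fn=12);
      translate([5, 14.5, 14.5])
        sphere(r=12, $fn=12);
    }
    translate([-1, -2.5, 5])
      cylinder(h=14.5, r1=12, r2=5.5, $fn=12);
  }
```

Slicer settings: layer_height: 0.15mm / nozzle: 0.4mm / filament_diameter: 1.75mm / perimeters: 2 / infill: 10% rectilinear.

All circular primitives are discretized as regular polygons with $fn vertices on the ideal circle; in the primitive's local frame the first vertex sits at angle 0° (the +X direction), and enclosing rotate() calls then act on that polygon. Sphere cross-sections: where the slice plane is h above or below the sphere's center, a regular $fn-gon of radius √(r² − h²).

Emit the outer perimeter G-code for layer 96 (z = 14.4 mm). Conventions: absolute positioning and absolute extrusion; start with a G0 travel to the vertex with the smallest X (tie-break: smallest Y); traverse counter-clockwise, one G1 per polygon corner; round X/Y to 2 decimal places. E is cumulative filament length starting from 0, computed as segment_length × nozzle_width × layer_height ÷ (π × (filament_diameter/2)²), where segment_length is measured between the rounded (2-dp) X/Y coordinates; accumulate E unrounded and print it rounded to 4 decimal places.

At z = 14.4 mm: the r=12 cylinder contributes a regular 12-gon of circumradius 12; the sphere at (5, 14.5): section is a regular 12-gon, circumradius = √(r²−h²) = √(12²−0.1²) = 12.000; Combining (union): the regions partially overlap (shared area 100.15 mm²), so overlapping operands fuse into one piece — 1 connected region; the cone at (-1, -2.5): at t=0.648 of its height the radius interpolates to r₁+(r₂−r₁)t = 7.786, giving a regular 12-gon of that circumradius; Taking the intersection: the cone at (-1, -2.5) lies inside the result so far, so the common part is the cone at (-1, -2.5) itself — 1 connected region; (rotated 30° about Z; rotation is an isometry so areas/perimeters/island counts are preserved). The outline is a single polygon with 12 vertices. Extrusion per mm of travel: 0.4 × 0.15 / (π × 0.875²) = 0.024945. Accumulating E over each segment gives final E = 1.2067.

G0 X-7.40 Y-2.67 Z14.40
G1 X-6.36 Y-6.56 E0.1004
G1 X-3.51 Y-9.41 E0.2010
G1 X0.38 Y-10.45 E0.3014
G1 X4.28 Y-9.41 E0.4021
G1 X7.13 Y-6.56 E0.5027
G1 X8.17 Y-2.67 E0.6031
G1 X7.13 Y1.23 E0.7038
G1 X4.28 Y4.08 E0.8043
G1 X0.38 Y5.12 E0.9050
G1 X-3.51 Y4.08 E1.0055
G1 X-6.36 Y1.23 E1.1060
G1 X-7.40 Y-2.67 E1.2067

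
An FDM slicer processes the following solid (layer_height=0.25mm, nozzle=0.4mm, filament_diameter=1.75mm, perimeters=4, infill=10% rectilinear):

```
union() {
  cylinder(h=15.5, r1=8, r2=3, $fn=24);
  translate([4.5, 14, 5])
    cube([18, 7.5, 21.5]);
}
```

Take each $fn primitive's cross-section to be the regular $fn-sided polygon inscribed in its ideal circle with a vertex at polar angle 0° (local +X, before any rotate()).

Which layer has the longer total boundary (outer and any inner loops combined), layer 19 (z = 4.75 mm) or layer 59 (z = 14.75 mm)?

layer 59 (z = 14.75 mm)

Layer 19 (z = 4.75): the cone (r1=8→r2=3) has section circumradius 6.468 here — a regular 24-gon (perimeter = 2·24·6.468·sin(180°/24) = 40.52 mm); the cube at (4.5, 14) is absent (z outside [5, 26.5]); Merging all regions: only the cone is present, so the union is just that shape — boundary = 40.52 mm. So its perimeter = 40.52 mm. Layer 59 (z = 14.75): the cone contributes a regular 24-gon of circumradius 3.242 (interpolated between r1=8 and r2=3 at t=0.952) (perimeter = 2·24·3.242·sin(180°/24) = 20.31 mm); the cube at (4.5, 14) (footprint 18×7.5) is included at this height (perimeter 51.00 mm); Merging all regions: the 2 present regions are separate (no shared area or edge), so areas and boundary lengths simply add and each stays a separate island — boundary = 71.31 mm. So its perimeter = 71.31 mm. Layer 59 is larger (71.31 vs 40.52 mm).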